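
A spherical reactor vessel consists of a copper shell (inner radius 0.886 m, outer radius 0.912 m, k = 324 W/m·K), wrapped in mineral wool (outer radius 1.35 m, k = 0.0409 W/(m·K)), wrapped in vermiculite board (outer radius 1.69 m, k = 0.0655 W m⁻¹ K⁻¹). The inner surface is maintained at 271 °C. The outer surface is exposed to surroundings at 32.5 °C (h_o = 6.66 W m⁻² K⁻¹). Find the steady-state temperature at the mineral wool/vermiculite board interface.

T = 82.9 °C

Resistance network (inner→outer):
  R_copper = (1/0.886 − 1/0.912)/(4πk) = 0.03218/(4π·324) = 7.903×10^-6 K/W
  R_mineral wool = (1/0.912 − 1/1.35)/(4πk) = 0.3558/(4π·0.0409) = 0.6922 K/W
  R_vermiculite board = (1/1.35 − 1/1.69)/(4πk) = 0.1490/(4π·0.0655) = 0.1811 K/W
  R_conv,out = 1/(4πr²h) = 1/(4π·1.69²·6.66) = 0.004184 K/W
ΣR = 7.903×10^-6 + 0.6922 + 0.1811 + 0.004184 = 0.8775 K/W
Q = ΔT/ΣR = (271 °C − 32.5 °C)/0.8775 = 271.8 W
From the inner boundary to the mineral wool/vermiculite board interface, ΣR_partial = 0.6922 K/W.
T_interface = T_in − Q·ΣR_partial = 271 °C − (271.8)(0.6922) = 82.9 °C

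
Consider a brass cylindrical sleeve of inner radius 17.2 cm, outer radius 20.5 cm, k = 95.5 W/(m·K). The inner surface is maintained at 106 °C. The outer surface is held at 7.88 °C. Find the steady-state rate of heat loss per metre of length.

Q' = 3.35×10^5 W/m

Q' = 2πk·ΔT/ln(r₂/r₁) = 2π × 95.5 × 98.12 / ln(0.205/0.172) = 3.35×10^5 W/m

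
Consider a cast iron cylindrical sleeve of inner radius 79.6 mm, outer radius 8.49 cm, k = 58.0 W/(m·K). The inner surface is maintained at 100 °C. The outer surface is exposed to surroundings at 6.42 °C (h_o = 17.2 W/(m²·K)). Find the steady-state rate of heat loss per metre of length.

Treat each layer as a resistance in series:
  R'_cast iron = ln(0.0849/0.0796)/(2πk) = 0.06446/(2π·58.0) = 1.769×10^-4 m·K/W
  R'_conv,out = 1/(2πr h) = 1/(2π·0.0849·17.2) = 0.1090 m·K/W
ΣR = 1.769×10^-4 + 0.1090 = 0.1092 m·K/W
Q' = ΔT/ΣR = (100 °C − 6.42 °C)/0.1092 = 857 W/m

Q' = 857 W/m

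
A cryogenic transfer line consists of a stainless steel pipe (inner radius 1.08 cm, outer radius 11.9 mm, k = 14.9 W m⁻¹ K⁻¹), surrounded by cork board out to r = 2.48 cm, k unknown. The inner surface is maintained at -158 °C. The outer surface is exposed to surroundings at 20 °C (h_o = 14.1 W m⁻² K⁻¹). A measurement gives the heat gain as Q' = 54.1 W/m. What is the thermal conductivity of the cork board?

k = 0.0412 W/m·K

ΣR = ΔT/Q' = |-158 − 20|/54.1 = 3.290 m·K/W
Known resistances:
  R'_stainless steel = ln(0.0119/0.0108)/(2πk) = 0.09699/(2π·14.9) = 0.001036 m·K/W
  R'_conv,out = 1/(2πr h) = 1/(2π·0.0248·14.1) = 0.4551 m·K/W
R_cork board = ΣR − ΣR_known = 3.290 − 0.4561 = 2.834 m·K/W
ln(r₂/r₁)/(2πk) = 2.834 ⇒ k = 0.7343/(2π·2.834) = 0.0412 W/m·K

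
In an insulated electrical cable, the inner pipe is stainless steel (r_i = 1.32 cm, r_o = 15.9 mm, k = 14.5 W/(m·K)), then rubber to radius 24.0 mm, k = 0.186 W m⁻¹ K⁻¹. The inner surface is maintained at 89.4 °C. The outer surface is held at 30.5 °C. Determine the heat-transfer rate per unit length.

Q' = 166 W/m

Series thermal resistances, inner to outer:
  R'_stainless steel = ln(0.0159/0.0132)/(2πk) = 0.1861/(2π·14.5) = 0.002043 m·K/W
  R'_rubber = ln(0.0240/0.0159)/(2πk) = 0.4117/(2π·0.186) = 0.3523 m·K/W
ΣR = 0.002043 + 0.3523 = 0.3543 m·K/W
Q' = ΔT/ΣR = (89.4 °C − 30.5 °C)/0.3543 = 166 W/m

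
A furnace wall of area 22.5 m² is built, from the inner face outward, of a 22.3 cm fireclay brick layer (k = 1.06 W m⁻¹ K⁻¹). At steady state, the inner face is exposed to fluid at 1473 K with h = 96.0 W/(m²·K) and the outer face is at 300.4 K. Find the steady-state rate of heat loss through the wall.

Treat each layer as a resistance in series:
  R_conv,in = 1/(hA) = 1/(96.0·22.5) = 4.630×10^-4 K/W
  R_fireclay brick = L/(kA) = 0.223/(1.06·22.5) = 0.009350 K/W
ΣR = 4.630×10^-4 + 0.009350 = 0.009813 K/W
Q = ΔT/ΣR = (1473 K − 300.4 K)/0.009813 = 1.19×10^5 W

Q = 119 kW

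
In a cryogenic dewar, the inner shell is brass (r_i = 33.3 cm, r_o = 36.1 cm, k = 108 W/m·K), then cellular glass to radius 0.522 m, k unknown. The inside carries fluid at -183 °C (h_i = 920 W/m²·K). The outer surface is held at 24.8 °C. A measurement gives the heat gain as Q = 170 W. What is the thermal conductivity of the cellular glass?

k = 0.0557 W/m·K

ΣR = ΔT/Q = |-183 − 24.8|/170 = 1.222 K/W
Known resistances:
  R_conv,in = 1/(4πr²h) = 1/(4π·0.333²·920) = 7.800×10^-4 K/W
  R_brass = (1/0.333 − 1/0.361)/(4πk) = 0.2329/(4π·108) = 1.716×10^-4 K/W
R_cellular glass = ΣR − ΣR_known = 1.222 − 9.516×10^-4 = 1.221 K/W
(1/r₁−1/r₂)/(4πk) = 1.221 ⇒ k = 0.8544/(4π·1.221) = 0.0557 W/m·K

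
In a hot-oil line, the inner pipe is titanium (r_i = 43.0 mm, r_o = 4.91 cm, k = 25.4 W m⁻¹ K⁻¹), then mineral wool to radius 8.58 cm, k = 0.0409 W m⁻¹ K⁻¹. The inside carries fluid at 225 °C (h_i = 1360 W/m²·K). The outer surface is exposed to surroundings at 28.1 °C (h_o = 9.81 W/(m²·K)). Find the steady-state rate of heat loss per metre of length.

Q' = 83.3 W/m

Resistance network (inner→outer):
  R'_conv,in = 1/(2πr h) = 1/(2π·0.0430·1360) = 0.002722 m·K/W
  R'_titanium = ln(0.0491/0.0430)/(2πk) = 0.1327/(2π·25.4) = 8.312×10^-4 m·K/W
  R'_mineral wool = ln(0.0858/0.0491)/(2πk) = 0.5582/(2π·0.0409) = 2.172 m·K/W
  R'_conv,out = 1/(2πr h) = 1/(2π·0.0858·9.81) = 0.1891 m·K/W
ΣR = 0.002722 + 8.312×10^-4 + 2.172 + 0.1891 = 2.365 m·K/W
Q' = ΔT/ΣR = (225 °C − 28.1 °C)/2.365 = 83.3 W/m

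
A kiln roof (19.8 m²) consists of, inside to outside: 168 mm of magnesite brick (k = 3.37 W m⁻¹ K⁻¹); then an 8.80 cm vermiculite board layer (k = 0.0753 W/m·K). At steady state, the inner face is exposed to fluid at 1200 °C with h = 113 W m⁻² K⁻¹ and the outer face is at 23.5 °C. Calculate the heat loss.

Treat each layer as a resistance in series:
  R_conv,in = 1/(hA) = 1/(113·19.8) = 4.469×10^-4 K/W
  R_magnesite brick = L/(kA) = 0.168/(3.37·19.8) = 0.002518 K/W
  R_vermiculite board = L/(kA) = 0.0880/(0.0753·19.8) = 0.05902 K/W
ΣR = 4.469×10^-4 + 0.002518 + 0.05902 = 0.06198 K/W
Q = ΔT/ΣR = (1200 °C − 23.5 °C)/0.06198 = 19000 W

Q = 19.0 kW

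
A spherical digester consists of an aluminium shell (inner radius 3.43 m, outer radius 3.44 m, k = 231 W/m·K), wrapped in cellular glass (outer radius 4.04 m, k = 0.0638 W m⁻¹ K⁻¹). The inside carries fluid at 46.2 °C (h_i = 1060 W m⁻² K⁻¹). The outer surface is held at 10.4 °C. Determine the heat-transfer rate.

Series thermal resistances, inner to outer:
  R_conv,in = 1/(4πr²h) = 1/(4π·3.43²·1060) = 6.381×10^-6 K/W
  R_aluminium = (1/3.43 − 1/3.44)/(4πk) = 8.475×10^-4/(4π·231) = 2.920×10^-7 K/W
  R_cellular glass = (1/3.44 − 1/4.04)/(4πk) = 0.04317/(4π·0.0638) = 0.05385 K/W
ΣR = 6.381×10^-6 + 2.920×10^-7 + 0.05385 = 0.05386 K/W
Q = ΔT/ΣR = (46.2 °C − 10.4 °C)/0.05386 = 665 W

Q = 665 W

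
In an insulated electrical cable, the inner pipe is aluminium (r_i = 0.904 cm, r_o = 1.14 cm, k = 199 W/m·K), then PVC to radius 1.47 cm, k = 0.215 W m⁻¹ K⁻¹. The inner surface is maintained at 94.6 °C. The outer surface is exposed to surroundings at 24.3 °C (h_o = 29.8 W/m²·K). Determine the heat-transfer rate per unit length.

Treat each layer as a resistance in series:
  R'_aluminium = ln(0.0114/0.00904)/(2πk) = 0.2320/(2π·199) = 1.855×10^-4 m·K/W
  R'_PVC = ln(0.0147/0.0114)/(2πk) = 0.2542/(2π·0.215) = 0.1882 m·K/W
  R'_conv,out = 1/(2πr h) = 1/(2π·0.0147·29.8) = 0.3633 m·K/W
ΣR = 1.855×10^-4 + 0.1882 + 0.3633 = 0.5517 m·K/W
Q' = ΔT/ΣR = (94.6 °C − 24.3 °C)/0.5517 = 127 W/m

Q' = 127 W/m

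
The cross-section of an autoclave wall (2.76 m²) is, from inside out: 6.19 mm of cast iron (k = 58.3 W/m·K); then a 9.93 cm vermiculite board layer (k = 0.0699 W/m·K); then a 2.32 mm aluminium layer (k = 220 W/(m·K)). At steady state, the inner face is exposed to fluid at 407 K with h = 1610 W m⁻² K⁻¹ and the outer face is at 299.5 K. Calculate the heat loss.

Resistance network (inner→outer):
  R_conv,in = 1/(hA) = 1/(1610·2.76) = 2.250×10^-4 K/W
  R_cast iron = L/(kA) = 0.00619/(58.3·2.76) = 3.847×10^-5 K/W
  R_vermiculite board = L/(kA) = 0.0993/(0.0699·2.76) = 0.5147 K/W
  R_aluminium = L/(kA) = 0.00232/(220·2.76) = 3.821×10^-6 K/W
ΣR = 2.250×10^-4 + 3.847×10^-5 + 0.5147 + 3.821×10^-6 = 0.5150 K/W
Q = ΔT/ΣR = (407 K − 299.5 K)/0.5150 = 209 W

Q = 209 W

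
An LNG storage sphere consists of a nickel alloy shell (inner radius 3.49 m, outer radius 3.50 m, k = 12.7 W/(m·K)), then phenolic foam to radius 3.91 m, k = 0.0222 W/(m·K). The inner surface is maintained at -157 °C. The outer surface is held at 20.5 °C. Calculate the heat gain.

Series thermal resistances, inner to outer:
  R_nickel alloy = (1/3.49 − 1/3.50)/(4πk) = 8.187×10^-4/(4π·12.7) = 5.130×10^-6 K/W
  R_phenolic foam = (1/3.50 − 1/3.91)/(4πk) = 0.02996/(4π·0.0222) = 0.1074 K/W
ΣR = 5.130×10^-6 + 0.1074 = 0.1074 K/W
Q = ΔT/ΣR = (-157 °C − 20.5 °C)/0.1074 = -1650 W
(Negative Q ⇒ heat flows inward; heat gain = 1650 W.)

Q = 1650 W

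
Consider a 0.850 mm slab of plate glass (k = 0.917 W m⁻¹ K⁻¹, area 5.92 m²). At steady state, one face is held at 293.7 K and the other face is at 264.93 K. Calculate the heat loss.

Q = 184 kW

Q = kA·ΔT/L = 0.917 × 5.92 × |293.7 K − 264.93 K| / 8.50×10^-4 = 1.84×10^5 W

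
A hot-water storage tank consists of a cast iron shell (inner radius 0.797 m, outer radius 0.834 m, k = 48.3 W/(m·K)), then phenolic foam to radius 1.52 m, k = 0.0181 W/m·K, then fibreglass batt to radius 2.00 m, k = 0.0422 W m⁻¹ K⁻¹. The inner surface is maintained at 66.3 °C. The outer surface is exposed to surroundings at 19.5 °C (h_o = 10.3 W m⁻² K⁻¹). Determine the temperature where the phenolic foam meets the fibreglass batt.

Series thermal resistances, inner to outer:
  R_cast iron = (1/0.797 − 1/0.834)/(4πk) = 0.05566/(4π·48.3) = 9.171×10^-5 K/W
  R_phenolic foam = (1/0.834 − 1/1.52)/(4πk) = 0.5411/(4π·0.0181) = 2.379 K/W
  R_fibreglass batt = (1/1.52 − 1/2.00)/(4πk) = 0.1579/(4π·0.0422) = 0.2977 K/W
  R_conv,out = 1/(4πr²h) = 1/(4π·2.00²·10.3) = 0.001931 K/W
ΣR = 9.171×10^-5 + 2.379 + 0.2977 + 0.001931 = 2.679 K/W
Q = ΔT/ΣR = (66.3 °C − 19.5 °C)/2.679 = 17.47 W
From the inner boundary to the phenolic foam/fibreglass batt interface, ΣR_partial = 2.379 K/W.
T_interface = T_in − Q·ΣR_partial = 66.3 °C − (17.47)(2.379) = 24.7 °C

T = 24.7 °C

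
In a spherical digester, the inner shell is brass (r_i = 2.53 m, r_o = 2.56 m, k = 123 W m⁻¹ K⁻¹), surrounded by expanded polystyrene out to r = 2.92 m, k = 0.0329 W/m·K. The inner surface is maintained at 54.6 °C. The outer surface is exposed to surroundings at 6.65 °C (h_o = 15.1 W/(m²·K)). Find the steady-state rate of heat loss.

Treat each layer as a resistance in series:
  R_brass = (1/2.53 − 1/2.56)/(4πk) = 0.004632/(4π·123) = 2.997×10^-6 K/W
  R_expanded polystyrene = (1/2.56 − 1/2.92)/(4πk) = 0.04816/(4π·0.0329) = 0.1165 K/W
  R_conv,out = 1/(4πr²h) = 1/(4π·2.92²·15.1) = 6.181×10^-4 K/W
ΣR = 2.997×10^-6 + 0.1165 + 6.181×10^-4 = 0.1171 K/W
Q = ΔT/ΣR = (54.6 °C − 6.65 °C)/0.1171 = 409 W

Q = 409 W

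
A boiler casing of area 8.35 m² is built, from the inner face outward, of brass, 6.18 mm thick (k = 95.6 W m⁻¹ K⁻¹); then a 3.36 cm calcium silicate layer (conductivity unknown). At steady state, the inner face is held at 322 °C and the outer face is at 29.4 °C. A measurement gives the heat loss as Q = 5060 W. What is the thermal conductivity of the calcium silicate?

k = 0.0696 W/m·K

ΣR = ΔT/Q = |322 − 29.4|/5060 = 0.05783 K/W
Known resistances:
  R_brass = L/(kA) = 0.00618/(95.6·8.35) = 7.742×10^-6 K/W
R_calcium silicate = ΣR − ΣR_known = 0.05783 − 7.742×10^-6 = 0.05782 K/W
L/(kA) = 0.05782 ⇒ k = 0.0336/(0.05782·8.35) = 0.0696 W/m·K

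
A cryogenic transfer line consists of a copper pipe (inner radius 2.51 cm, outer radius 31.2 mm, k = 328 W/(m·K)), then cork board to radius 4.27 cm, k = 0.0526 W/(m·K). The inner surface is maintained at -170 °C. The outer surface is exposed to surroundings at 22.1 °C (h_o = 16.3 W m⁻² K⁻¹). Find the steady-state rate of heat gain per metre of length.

Q' = 163 W/m

Series thermal resistances, inner to outer:
  R'_copper = ln(0.0312/0.0251)/(2πk) = 0.2176/(2π·328) = 1.056×10^-4 m·K/W
  R'_cork board = ln(0.0427/0.0312)/(2πk) = 0.3138/(2π·0.0526) = 0.9494 m·K/W
  R'_conv,out = 1/(2πr h) = 1/(2π·0.0427·16.3) = 0.2287 m·K/W
ΣR = 1.056×10^-4 + 0.9494 + 0.2287 = 1.178 m·K/W
Q' = ΔT/ΣR = (-170 °C − 22.1 °C)/1.178 = -163 W/m
(Negative Q' ⇒ heat flows inward; heat gain = 163 W/m.)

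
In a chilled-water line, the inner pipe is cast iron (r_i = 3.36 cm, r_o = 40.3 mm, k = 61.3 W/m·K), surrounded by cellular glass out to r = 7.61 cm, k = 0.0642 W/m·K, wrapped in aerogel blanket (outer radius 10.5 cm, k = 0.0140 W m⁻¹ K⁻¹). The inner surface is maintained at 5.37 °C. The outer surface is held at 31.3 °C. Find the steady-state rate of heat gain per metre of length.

Q' = 4.95 W/m

Treat each layer as a resistance in series:
  R'_cast iron = ln(0.0403/0.0336)/(2πk) = 0.1818/(2π·61.3) = 4.721×10^-4 m·K/W
  R'_cellular glass = ln(0.0761/0.0403)/(2πk) = 0.6357/(2π·0.0642) = 1.576 m·K/W
  R'_aerogel blanket = ln(0.105/0.0761)/(2πk) = 0.3219/(2π·0.0140) = 3.660 m·K/W
ΣR = 4.721×10^-4 + 1.576 + 3.660 = 5.236 m·K/W
Q' = ΔT/ΣR = (5.37 °C − 31.3 °C)/5.236 = -4.95 W/m
(Negative Q' ⇒ heat flows inward; heat gain = 4.95 W/m.)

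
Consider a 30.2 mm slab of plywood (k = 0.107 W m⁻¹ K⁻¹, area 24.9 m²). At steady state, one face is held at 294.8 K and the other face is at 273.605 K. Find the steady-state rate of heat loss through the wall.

Q = kA·ΔT/L = 0.107 × 24.9 × |294.8 K − 273.605 K| / 0.0302 = 1870 W

Q = 1870 W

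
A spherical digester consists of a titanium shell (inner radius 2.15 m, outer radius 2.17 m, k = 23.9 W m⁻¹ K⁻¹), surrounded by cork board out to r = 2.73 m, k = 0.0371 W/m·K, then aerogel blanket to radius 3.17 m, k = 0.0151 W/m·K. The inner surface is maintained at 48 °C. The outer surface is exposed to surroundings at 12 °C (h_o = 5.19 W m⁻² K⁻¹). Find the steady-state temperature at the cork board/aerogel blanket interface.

Series thermal resistances, inner to outer:
  R_titanium = (1/2.15 − 1/2.17)/(4πk) = 0.004287/(4π·23.9) = 1.427×10^-5 K/W
  R_cork board = (1/2.17 − 1/2.73)/(4πk) = 0.09453/(4π·0.0371) = 0.2028 K/W
  R_aerogel blanket = (1/2.73 − 1/3.17)/(4πk) = 0.05084/(4π·0.0151) = 0.2679 K/W
  R_conv,out = 1/(4πr²h) = 1/(4π·3.17²·5.19) = 0.001526 K/W
ΣR = 1.427×10^-5 + 0.2028 + 0.2679 + 0.001526 = 0.4722 K/W
Q = ΔT/ΣR = (48 °C − 12 °C)/0.4722 = 76.24 W
From the inner boundary to the cork board/aerogel blanket interface, ΣR_partial = 0.2028 K/W.
T_interface = T_in − Q·ΣR_partial = 48 °C − (76.24)(0.2028) = 32.5 °C

T = 32.5 °C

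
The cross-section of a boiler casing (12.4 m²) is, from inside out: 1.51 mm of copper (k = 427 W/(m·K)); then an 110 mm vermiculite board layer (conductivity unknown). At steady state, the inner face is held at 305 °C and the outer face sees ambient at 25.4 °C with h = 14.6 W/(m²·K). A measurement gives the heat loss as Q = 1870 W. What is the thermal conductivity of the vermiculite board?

k = 0.0616 W/m·K

ΣR = ΔT/Q = |305 − 25.4|/1870 = 0.1495 K/W
Known resistances:
  R_copper = L/(kA) = 0.00151/(427·12.4) = 2.852×10^-7 K/W
  R_conv,out = 1/(hA) = 1/(14.6·12.4) = 0.005524 K/W
R_vermiculite board = ΣR − ΣR_known = 0.1495 − 0.005524 = 0.1440 K/W
L/(kA) = 0.1440 ⇒ k = 0.110/(0.1440·12.4) = 0.0616 W/m·K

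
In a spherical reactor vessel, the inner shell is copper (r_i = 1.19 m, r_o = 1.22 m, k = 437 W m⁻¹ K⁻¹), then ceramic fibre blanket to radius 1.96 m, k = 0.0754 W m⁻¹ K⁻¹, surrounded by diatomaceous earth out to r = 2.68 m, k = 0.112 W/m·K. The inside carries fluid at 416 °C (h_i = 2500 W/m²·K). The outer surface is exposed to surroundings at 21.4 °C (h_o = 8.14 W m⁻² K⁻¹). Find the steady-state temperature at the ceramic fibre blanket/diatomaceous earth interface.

T = 113 °C

Series thermal resistances, inner to outer:
  R_conv,in = 1/(4πr²h) = 1/(4π·1.19²·2500) = 2.248×10^-5 K/W
  R_copper = (1/1.19 − 1/1.22)/(4πk) = 0.02066/(4π·437) = 3.763×10^-6 K/W
  R_ceramic fibre blanket = (1/1.22 − 1/1.96)/(4πk) = 0.3095/(4π·0.0754) = 0.3266 K/W
  R_diatomaceous earth = (1/1.96 − 1/2.68)/(4πk) = 0.1371/(4π·0.112) = 0.09739 K/W
  R_conv,out = 1/(4πr²h) = 1/(4π·2.68²·8.14) = 0.001361 K/W
ΣR = 2.248×10^-5 + 3.763×10^-6 + 0.3266 + 0.09739 + 0.001361 = 0.4254 K/W
Q = ΔT/ΣR = (416 °C − 21.4 °C)/0.4254 = 927.6 W
From the inner boundary to the ceramic fibre blanket/diatomaceous earth interface, ΣR_partial = 0.3266 K/W.
T_interface = T_in − Q·ΣR_partial = 416 °C − (927.6)(0.3266) = 113 °C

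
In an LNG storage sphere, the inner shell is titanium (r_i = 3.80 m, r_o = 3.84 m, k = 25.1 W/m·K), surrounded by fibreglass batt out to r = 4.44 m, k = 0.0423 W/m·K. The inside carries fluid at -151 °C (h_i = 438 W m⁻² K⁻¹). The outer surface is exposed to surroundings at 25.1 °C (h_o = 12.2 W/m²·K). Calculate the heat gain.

Q = 2.65 kW

Treat each layer as a resistance in series:
  R_conv,in = 1/(4πr²h) = 1/(4π·3.80²·438) = 1.258×10^-5 K/W
  R_titanium = (1/3.80 − 1/3.84)/(4πk) = 0.002741/(4π·25.1) = 8.691×10^-6 K/W
  R_fibreglass batt = (1/3.84 − 1/4.44)/(4πk) = 0.03519/(4π·0.0423) = 0.06620 K/W
  R_conv,out = 1/(4πr²h) = 1/(4π·4.44²·12.2) = 3.309×10^-4 K/W
ΣR = 1.258×10^-5 + 8.691×10^-6 + 0.06620 + 3.309×10^-4 = 0.06655 K/W
Q = ΔT/ΣR = (-151 °C − 25.1 °C)/0.06655 = -2650 W
(Negative Q ⇒ heat flows inward; heat gain = 2650 W.)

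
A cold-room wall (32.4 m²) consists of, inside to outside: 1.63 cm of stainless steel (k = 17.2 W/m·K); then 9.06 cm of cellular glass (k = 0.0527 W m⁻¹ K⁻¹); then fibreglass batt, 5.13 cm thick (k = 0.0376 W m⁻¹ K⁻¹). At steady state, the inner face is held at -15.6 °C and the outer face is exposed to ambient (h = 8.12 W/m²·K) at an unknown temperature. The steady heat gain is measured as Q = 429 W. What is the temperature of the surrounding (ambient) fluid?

Series resistances:
  R_stainless steel = L/(kA) = 0.0163/(17.2·32.4) = 2.925×10^-5 K/W
  R_cellular glass = L/(kA) = 0.0906/(0.0527·32.4) = 0.05306 K/W
  R_fibreglass batt = L/(kA) = 0.0513/(0.0376·32.4) = 0.04211 K/W
  R_conv,out = 1/(hA) = 1/(8.12·32.4) = 0.003801 K/W
ΣR = 0.09900 K/W
ΔT = Q·ΣR = 429 × 0.09900 = 42.47 K
Heat flows inward, so T_out = T_in + ΔT = -15.6 + 42.47 = 26.9 °C

T_out = 26.9 °C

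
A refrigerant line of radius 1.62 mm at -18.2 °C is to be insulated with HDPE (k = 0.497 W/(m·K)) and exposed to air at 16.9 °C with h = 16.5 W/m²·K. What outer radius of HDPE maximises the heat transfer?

For a cylinder, r_cr = k_ins/h = 0.497/16.5 = 0.0301 m = 3.01 cm

r_cr = 3.01 cm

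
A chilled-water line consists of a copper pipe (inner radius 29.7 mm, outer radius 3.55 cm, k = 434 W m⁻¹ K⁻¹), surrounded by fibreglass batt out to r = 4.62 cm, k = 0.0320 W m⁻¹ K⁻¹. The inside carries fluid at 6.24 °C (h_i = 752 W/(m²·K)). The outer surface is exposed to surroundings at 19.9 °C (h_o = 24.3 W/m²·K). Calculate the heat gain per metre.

Q' = 9.36 W/m

Series thermal resistances, inner to outer:
  R'_conv,in = 1/(2πr h) = 1/(2π·0.0297·752) = 0.007126 m·K/W
  R'_copper = ln(0.0355/0.0297)/(2πk) = 0.1784/(2π·434) = 6.542×10^-5 m·K/W
  R'_fibreglass batt = ln(0.0462/0.0355)/(2πk) = 0.2634/(2π·0.0320) = 1.310 m·K/W
  R'_conv,out = 1/(2πr h) = 1/(2π·0.0462·24.3) = 0.1418 m·K/W
ΣR = 0.007126 + 6.542×10^-5 + 1.310 + 0.1418 = 1.459 m·K/W
Q' = ΔT/ΣR = (6.24 °C − 19.9 °C)/1.459 = -9.36 W/m
(Negative Q' ⇒ heat flows inward; heat gain = 9.36 W/m.)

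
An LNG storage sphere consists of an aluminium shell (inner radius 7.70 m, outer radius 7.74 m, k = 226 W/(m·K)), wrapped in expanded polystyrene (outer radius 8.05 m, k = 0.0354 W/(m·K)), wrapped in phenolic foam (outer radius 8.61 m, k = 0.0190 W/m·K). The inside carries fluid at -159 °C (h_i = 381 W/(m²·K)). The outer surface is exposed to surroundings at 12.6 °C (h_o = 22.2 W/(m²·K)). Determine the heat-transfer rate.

Q = 3.81 kW

Treat each layer as a resistance in series:
  R_conv,in = 1/(4πr²h) = 1/(4π·7.70²·381) = 3.523×10^-6 K/W
  R_aluminium = (1/7.70 − 1/7.74)/(4πk) = 6.712×10^-4/(4π·226) = 2.363×10^-7 K/W
  R_expanded polystyrene = (1/7.74 − 1/8.05)/(4πk) = 0.004975/(4π·0.0354) = 0.01118 K/W
  R_phenolic foam = (1/8.05 − 1/8.61)/(4πk) = 0.008080/(4π·0.0190) = 0.03384 K/W
  R_conv,out = 1/(4πr²h) = 1/(4π·8.61²·22.2) = 4.835×10^-5 K/W
ΣR = 3.523×10^-6 + 2.363×10^-7 + 0.01118 + 0.03384 + 4.835×10^-5 = 0.04507 K/W
Q = ΔT/ΣR = (-159 °C − 12.6 °C)/0.04507 = -3810 W
(Negative Q ⇒ heat flows inward; heat gain = 3810 W.)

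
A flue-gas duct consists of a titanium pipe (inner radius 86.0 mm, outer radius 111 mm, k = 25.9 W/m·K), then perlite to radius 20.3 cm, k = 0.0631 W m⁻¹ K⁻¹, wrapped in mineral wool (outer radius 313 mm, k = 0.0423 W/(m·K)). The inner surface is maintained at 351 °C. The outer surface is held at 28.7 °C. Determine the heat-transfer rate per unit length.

Series thermal resistances, inner to outer:
  R'_titanium = ln(0.111/0.0860)/(2πk) = 0.2552/(2π·25.9) = 0.001568 m·K/W
  R'_perlite = ln(0.203/0.111)/(2πk) = 0.6037/(2π·0.0631) = 1.523 m·K/W
  R'_mineral wool = ln(0.313/0.203)/(2πk) = 0.4330/(2π·0.0423) = 1.629 m·K/W
ΣR = 0.001568 + 1.523 + 1.629 = 3.154 m·K/W
Q' = ΔT/ΣR = (351 °C − 28.7 °C)/3.154 = 102 W/m

Q' = 102 W/m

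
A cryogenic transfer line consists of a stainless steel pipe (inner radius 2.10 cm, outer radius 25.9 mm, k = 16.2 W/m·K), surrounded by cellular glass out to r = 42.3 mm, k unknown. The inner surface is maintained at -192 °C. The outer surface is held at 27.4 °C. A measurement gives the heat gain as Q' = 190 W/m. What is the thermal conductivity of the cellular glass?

k = 0.0677 W/m·K

ΣR = ΔT/Q' = |-192 − 27.4|/190 = 1.155 m·K/W
Known resistances:
  R'_stainless steel = ln(0.0259/0.0210)/(2πk) = 0.2097/(2π·16.2) = 0.002060 m·K/W
R_cellular glass = ΣR − ΣR_known = 1.155 − 0.002060 = 1.153 m·K/W
ln(r₂/r₁)/(2πk) = 1.153 ⇒ k = 0.4905/(2π·1.153) = 0.0677 W/m·K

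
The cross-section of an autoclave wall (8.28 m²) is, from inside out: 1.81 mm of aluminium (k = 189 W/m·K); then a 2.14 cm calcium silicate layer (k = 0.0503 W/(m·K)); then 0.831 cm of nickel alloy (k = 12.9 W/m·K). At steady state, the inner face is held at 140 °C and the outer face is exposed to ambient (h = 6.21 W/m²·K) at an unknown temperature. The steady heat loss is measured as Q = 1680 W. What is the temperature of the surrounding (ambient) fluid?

T_out = 20.9 °C

Sum the resistances:
  R_aluminium = L/(kA) = 0.00181/(189·8.28) = 1.157×10^-6 K/W
  R_calcium silicate = L/(kA) = 0.0214/(0.0503·8.28) = 0.05138 K/W
  R_nickel alloy = L/(kA) = 0.00831/(12.9·8.28) = 7.780×10^-5 K/W
  R_conv,out = 1/(hA) = 1/(6.21·8.28) = 0.01945 K/W
ΣR = 0.07091 K/W
ΔT = Q·ΣR = 1680 × 0.07091 = 119.1 K
Heat flows outward, so T_out = T_in − ΔT = 140 − 119.1 = 20.9 °C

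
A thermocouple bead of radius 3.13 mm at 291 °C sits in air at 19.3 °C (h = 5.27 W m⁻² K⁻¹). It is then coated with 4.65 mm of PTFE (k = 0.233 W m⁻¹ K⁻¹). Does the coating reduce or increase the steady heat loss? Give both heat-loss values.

increases: 0.176 → 0.863 W

Critical radius for a sphere: r_cr = 2k/h = 0.0884 m = 8.84 cm.
Outer radius after coating: r₂ = 0.00313 + 0.00465 = 0.00778 m.
Since r₁ < r_cr and r₂ ≤ r_cr, the coating moves toward the maximum at r_cr — heat loss rises.
Bare: R = 1/(4πr₁²h) = 1541 K/W; Q = 271.7/1541 = 0.176 W.
Coated: R = R_cond + R_conv = 314.7 K/W; Q = 271.7/314.7 = 0.863 W.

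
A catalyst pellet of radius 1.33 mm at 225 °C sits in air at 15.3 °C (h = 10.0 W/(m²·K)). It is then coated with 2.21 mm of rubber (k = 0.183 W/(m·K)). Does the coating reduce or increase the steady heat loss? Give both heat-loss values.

increases: 0.0466 → 0.250 W

Critical radius for a sphere: r_cr = 2k/h = 0.0366 m = 3.66 cm.
Outer radius after coating: r₂ = 0.00133 + 0.00221 = 0.00354 m.
Since r₁ < r_cr and r₂ ≤ r_cr, the coating moves toward the maximum at r_cr — heat loss rises.
Bare: R = 1/(4πr₁²h) = 4499 K/W; Q = 209.7/4499 = 0.0466 W.
Coated: R = R_cond + R_conv = 839.1 K/W; Q = 209.7/839.1 = 0.250 W.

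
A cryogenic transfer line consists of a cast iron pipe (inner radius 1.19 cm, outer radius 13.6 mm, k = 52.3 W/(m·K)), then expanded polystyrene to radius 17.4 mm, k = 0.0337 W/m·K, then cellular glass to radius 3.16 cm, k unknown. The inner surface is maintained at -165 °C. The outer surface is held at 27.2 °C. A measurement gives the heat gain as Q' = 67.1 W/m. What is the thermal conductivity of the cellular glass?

k = 0.0559 W/m·K

ΣR = ΔT/Q' = |-165 − 27.2|/67.1 = 2.864 m·K/W
Known resistances:
  R'_cast iron = ln(0.0136/0.0119)/(2πk) = 0.1335/(2π·52.3) = 4.064×10^-4 m·K/W
  R'_expanded polystyrene = ln(0.0174/0.0136)/(2πk) = 0.2464/(2π·0.0337) = 1.164 m·K/W
R_cellular glass = ΣR − ΣR_known = 2.864 − 1.164 = 1.700 m·K/W
ln(r₂/r₁)/(2πk) = 1.700 ⇒ k = 0.5967/(2π·1.700) = 0.0559 W/m·K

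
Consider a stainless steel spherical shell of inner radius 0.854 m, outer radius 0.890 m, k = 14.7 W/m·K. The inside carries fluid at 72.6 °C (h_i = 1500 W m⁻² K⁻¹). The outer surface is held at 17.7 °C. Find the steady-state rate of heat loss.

Q = 167 kW

Series thermal resistances, inner to outer:
  R_conv,in = 1/(4πr²h) = 1/(4π·0.854²·1500) = 7.274×10^-5 K/W
  R_stainless steel = (1/0.854 − 1/0.890)/(4πk) = 0.04736/(4π·14.7) = 2.564×10^-4 K/W
ΣR = 7.274×10^-5 + 2.564×10^-4 = 3.291×10^-4 K/W
Q = ΔT/ΣR = (72.6 °C − 17.7 °C)/3.291×10^-4 = 1.67×10^5 W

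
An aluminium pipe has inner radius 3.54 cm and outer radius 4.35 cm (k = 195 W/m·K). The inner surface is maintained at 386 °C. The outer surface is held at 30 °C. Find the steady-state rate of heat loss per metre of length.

Q' = 2πk·ΔT/ln(r₂/r₁) = 2π × 195 × 356 / ln(0.0435/0.0354) = 2.12×10^6 W/m

Q' = 2.12×10^6 W/m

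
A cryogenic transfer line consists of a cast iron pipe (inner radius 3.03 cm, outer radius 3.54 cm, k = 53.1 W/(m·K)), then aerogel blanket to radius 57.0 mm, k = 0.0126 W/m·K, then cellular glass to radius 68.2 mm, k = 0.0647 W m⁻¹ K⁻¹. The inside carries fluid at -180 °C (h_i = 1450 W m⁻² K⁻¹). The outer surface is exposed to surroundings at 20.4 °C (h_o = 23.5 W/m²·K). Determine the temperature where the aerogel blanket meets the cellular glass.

T = 3.9 °C

Resistance network (inner→outer):
  R'_conv,in = 1/(2πr h) = 1/(2π·0.0303·1450) = 0.003623 m·K/W
  R'_cast iron = ln(0.0354/0.0303)/(2πk) = 0.1556/(2π·53.1) = 4.663×10^-4 m·K/W
  R'_aerogel blanket = ln(0.0570/0.0354)/(2πk) = 0.4763/(2π·0.0126) = 6.017 m·K/W
  R'_cellular glass = ln(0.0682/0.0570)/(2πk) = 0.1794/(2π·0.0647) = 0.4413 m·K/W
  R'_conv,out = 1/(2πr h) = 1/(2π·0.0682·23.5) = 0.09930 m·K/W
ΣR = 0.003623 + 4.663×10^-4 + 6.017 + 0.4413 + 0.09930 = 6.562 m·K/W
Q' = ΔT/ΣR = (-180 °C − 20.4 °C)/6.562 = -30.54 W/m
From the inner boundary to the aerogel blanket/cellular glass interface, ΣR_partial = 6.021 m·K/W.
T_interface = T_in − Q'·ΣR_partial = -180 °C − (-30.54)(6.021) = 3.9 °C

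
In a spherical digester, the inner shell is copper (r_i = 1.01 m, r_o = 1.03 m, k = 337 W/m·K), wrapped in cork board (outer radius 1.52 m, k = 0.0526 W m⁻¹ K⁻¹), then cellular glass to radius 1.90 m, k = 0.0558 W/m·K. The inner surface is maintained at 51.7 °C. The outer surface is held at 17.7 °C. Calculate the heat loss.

Series thermal resistances, inner to outer:
  R_copper = (1/1.01 − 1/1.03)/(4πk) = 0.01923/(4π·337) = 4.540×10^-6 K/W
  R_cork board = (1/1.03 − 1/1.52)/(4πk) = 0.3130/(4π·0.0526) = 0.4735 K/W
  R_cellular glass = (1/1.52 − 1/1.90)/(4πk) = 0.1316/(4π·0.0558) = 0.1876 K/W
ΣR = 4.540×10^-6 + 0.4735 + 0.1876 = 0.6611 K/W
Q = ΔT/ΣR = (51.7 °C − 17.7 °C)/0.6611 = 51.4 W

Q = 51.4 W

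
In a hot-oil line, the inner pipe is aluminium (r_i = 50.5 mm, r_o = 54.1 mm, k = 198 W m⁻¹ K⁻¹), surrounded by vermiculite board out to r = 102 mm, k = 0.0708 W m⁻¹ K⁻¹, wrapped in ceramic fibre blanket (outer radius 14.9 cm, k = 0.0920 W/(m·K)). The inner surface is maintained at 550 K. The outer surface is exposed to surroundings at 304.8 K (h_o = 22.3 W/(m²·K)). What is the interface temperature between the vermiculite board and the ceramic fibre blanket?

Treat each layer as a resistance in series:
  R'_aluminium = ln(0.0541/0.0505)/(2πk) = 0.06886/(2π·198) = 5.535×10^-5 m·K/W
  R'_vermiculite board = ln(0.102/0.0541)/(2πk) = 0.6341/(2π·0.0708) = 1.426 m·K/W
  R'_ceramic fibre blanket = ln(0.149/0.102)/(2πk) = 0.3790/(2π·0.0920) = 0.6556 m·K/W
  R'_conv,out = 1/(2πr h) = 1/(2π·0.149·22.3) = 0.04790 m·K/W
ΣR = 5.535×10^-5 + 1.426 + 0.6556 + 0.04790 = 2.130 m·K/W
Q' = ΔT/ΣR = (550 K − 304.8 K)/2.130 = 115.1 W/m
From the inner boundary to the vermiculite board/ceramic fibre blanket interface, ΣR_partial = 1.426 m·K/W.
T_interface = T_in − Q'·ΣR_partial = 550 K − (115.1)(1.426) = 386 K

T = 386 K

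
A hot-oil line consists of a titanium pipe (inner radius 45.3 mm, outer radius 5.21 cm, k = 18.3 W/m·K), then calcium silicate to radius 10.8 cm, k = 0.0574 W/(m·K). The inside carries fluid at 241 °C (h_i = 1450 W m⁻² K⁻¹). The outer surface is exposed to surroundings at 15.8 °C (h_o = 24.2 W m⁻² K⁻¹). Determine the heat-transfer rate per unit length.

Series thermal resistances, inner to outer:
  R'_conv,in = 1/(2πr h) = 1/(2π·0.0453·1450) = 0.002423 m·K/W
  R'_titanium = ln(0.0521/0.0453)/(2πk) = 0.1399/(2π·18.3) = 0.001216 m·K/W
  R'_calcium silicate = ln(0.108/0.0521)/(2πk) = 0.7290/(2π·0.0574) = 2.021 m·K/W
  R'_conv,out = 1/(2πr h) = 1/(2π·0.108·24.2) = 0.06089 m·K/W
ΣR = 0.002423 + 0.001216 + 2.021 + 0.06089 = 2.086 m·K/W
Q' = ΔT/ΣR = (241 °C − 15.8 °C)/2.086 = 108 W/m

Q' = 108 W/m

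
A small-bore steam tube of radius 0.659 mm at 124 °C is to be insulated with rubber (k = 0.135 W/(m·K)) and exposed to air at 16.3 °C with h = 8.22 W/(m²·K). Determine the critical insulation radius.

For a cylinder, r_cr = k_ins/h = 0.135/8.22 = 0.0164 m = 1.64 cm

r_cr = 1.64 cm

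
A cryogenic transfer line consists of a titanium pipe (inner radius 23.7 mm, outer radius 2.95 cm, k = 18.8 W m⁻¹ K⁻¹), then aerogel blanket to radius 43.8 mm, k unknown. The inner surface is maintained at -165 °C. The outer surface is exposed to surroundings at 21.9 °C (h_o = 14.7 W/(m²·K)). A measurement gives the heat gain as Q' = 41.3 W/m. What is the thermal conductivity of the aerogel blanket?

ΣR = ΔT/Q' = |-165 − 21.9|/41.3 = 4.525 m·K/W
Known resistances:
  R'_titanium = ln(0.0295/0.0237)/(2πk) = 0.2189/(2π·18.8) = 0.001853 m·K/W
  R'_conv,out = 1/(2πr h) = 1/(2π·0.0438·14.7) = 0.2472 m·K/W
R_aerogel blanket = ΣR − ΣR_known = 4.525 − 0.2491 = 4.276 m·K/W
ln(r₂/r₁)/(2πk) = 4.276 ⇒ k = 0.3952/(2π·4.276) = 0.0147 W/m·K

k = 0.0147 W/m·K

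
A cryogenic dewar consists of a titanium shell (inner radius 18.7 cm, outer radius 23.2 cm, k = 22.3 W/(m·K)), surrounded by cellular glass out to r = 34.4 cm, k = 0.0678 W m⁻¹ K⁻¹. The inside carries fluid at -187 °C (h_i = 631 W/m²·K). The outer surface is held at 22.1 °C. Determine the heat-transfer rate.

Resistance network (inner→outer):
  R_conv,in = 1/(4πr²h) = 1/(4π·0.187²·631) = 0.003606 K/W
  R_titanium = (1/0.187 − 1/0.232)/(4πk) = 1.037/(4π·22.3) = 0.003701 K/W
  R_cellular glass = (1/0.232 − 1/0.344)/(4πk) = 1.403/(4π·0.0678) = 1.647 K/W
ΣR = 0.003606 + 0.003701 + 1.647 = 1.654 K/W
Q = ΔT/ΣR = (-187 °C − 22.1 °C)/1.654 = -126 W
(Negative Q ⇒ heat flows inward; heat gain = 126 W.)

Q = 126 W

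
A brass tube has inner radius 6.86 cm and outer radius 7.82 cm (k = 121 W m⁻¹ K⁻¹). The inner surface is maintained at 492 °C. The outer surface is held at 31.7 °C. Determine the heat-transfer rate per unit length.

Q' = 2.67×10^6 W/m

Q' = 2πk·ΔT/ln(r₂/r₁) = 2π × 121 × 460.3 / ln(0.0782/0.0686) = 2.67×10^6 W/m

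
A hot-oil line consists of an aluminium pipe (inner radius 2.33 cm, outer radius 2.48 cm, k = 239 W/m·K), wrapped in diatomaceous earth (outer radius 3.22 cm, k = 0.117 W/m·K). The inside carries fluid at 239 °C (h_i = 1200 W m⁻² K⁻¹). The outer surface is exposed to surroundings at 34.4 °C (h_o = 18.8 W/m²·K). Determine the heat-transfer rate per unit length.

Q' = 328 W/m

Treat each layer as a resistance in series:
  R'_conv,in = 1/(2πr h) = 1/(2π·0.0233·1200) = 0.005692 m·K/W
  R'_aluminium = ln(0.0248/0.0233)/(2πk) = 0.06239/(2π·239) = 4.155×10^-5 m·K/W
  R'_diatomaceous earth = ln(0.0322/0.0248)/(2πk) = 0.2611/(2π·0.117) = 0.3552 m·K/W
  R'_conv,out = 1/(2πr h) = 1/(2π·0.0322·18.8) = 0.2629 m·K/W
ΣR = 0.005692 + 4.155×10^-5 + 0.3552 + 0.2629 = 0.6238 m·K/W
Q' = ΔT/ΣR = (239 °C − 34.4 °C)/0.6238 = 328 W/m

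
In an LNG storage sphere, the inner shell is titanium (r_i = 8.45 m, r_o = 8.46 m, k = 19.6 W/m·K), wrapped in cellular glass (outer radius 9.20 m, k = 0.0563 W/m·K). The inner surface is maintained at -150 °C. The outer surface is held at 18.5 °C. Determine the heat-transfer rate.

Resistance network (inner→outer):
  R_titanium = (1/8.45 − 1/8.46)/(4πk) = 1.399×10^-4/(4π·19.6) = 5.679×10^-7 K/W
  R_cellular glass = (1/8.46 − 1/9.20)/(4πk) = 0.009508/(4π·0.0563) = 0.01344 K/W
ΣR = 5.679×10^-7 + 0.01344 = 0.01344 K/W
Q = ΔT/ΣR = (-150 °C − 18.5 °C)/0.01344 = -12500 W
(Negative Q ⇒ heat flows inward; heat gain = 12500 W.)

Q = 12.5 kW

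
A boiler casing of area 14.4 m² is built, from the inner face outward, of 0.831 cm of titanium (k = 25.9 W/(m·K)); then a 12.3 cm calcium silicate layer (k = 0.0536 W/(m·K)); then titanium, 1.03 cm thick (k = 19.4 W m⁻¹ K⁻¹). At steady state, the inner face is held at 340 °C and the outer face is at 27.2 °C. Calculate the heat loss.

Q = 1960 W

Treat each layer as a resistance in series:
  R_titanium = L/(kA) = 0.00831/(25.9·14.4) = 2.228×10^-5 K/W
  R_calcium silicate = L/(kA) = 0.123/(0.0536·14.4) = 0.1594 K/W
  R_titanium = L/(kA) = 0.0103/(19.4·14.4) = 3.687×10^-5 K/W
ΣR = 2.228×10^-5 + 0.1594 + 3.687×10^-5 = 0.1595 K/W
Q = ΔT/ΣR = (340 °C − 27.2 °C)/0.1595 = 1960 W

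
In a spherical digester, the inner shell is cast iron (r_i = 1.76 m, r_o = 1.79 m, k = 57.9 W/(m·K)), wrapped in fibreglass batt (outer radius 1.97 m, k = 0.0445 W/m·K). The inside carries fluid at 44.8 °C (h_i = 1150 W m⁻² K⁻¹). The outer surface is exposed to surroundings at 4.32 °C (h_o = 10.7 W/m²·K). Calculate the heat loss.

Q = 434 W

Resistance network (inner→outer):
  R_conv,in = 1/(4πr²h) = 1/(4π·1.76²·1150) = 2.234×10^-5 K/W
  R_cast iron = (1/1.76 − 1/1.79)/(4πk) = 0.009523/(4π·57.9) = 1.309×10^-5 K/W
  R_fibreglass batt = (1/1.79 − 1/1.97)/(4πk) = 0.05105/(4π·0.0445) = 0.09128 K/W
  R_conv,out = 1/(4πr²h) = 1/(4π·1.97²·10.7) = 0.001916 K/W
ΣR = 2.234×10^-5 + 1.309×10^-5 + 0.09128 + 0.001916 = 0.09323 K/W
Q = ΔT/ΣR = (44.8 °C − 4.32 °C)/0.09323 = 434 W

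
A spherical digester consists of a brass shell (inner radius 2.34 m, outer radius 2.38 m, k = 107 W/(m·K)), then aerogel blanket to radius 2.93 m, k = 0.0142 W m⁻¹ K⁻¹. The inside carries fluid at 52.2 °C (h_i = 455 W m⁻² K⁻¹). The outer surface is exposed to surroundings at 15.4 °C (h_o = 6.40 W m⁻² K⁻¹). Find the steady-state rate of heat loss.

Series thermal resistances, inner to outer:
  R_conv,in = 1/(4πr²h) = 1/(4π·2.34²·455) = 3.194×10^-5 K/W
  R_brass = (1/2.34 − 1/2.38)/(4πk) = 0.007182/(4π·107) = 5.342×10^-6 K/W
  R_aerogel blanket = (1/2.38 − 1/2.93)/(4πk) = 0.07887/(4π·0.0142) = 0.4420 K/W
  R_conv,out = 1/(4πr²h) = 1/(4π·2.93²·6.40) = 0.001448 K/W
ΣR = 3.194×10^-5 + 5.342×10^-6 + 0.4420 + 0.001448 = 0.4435 K/W
Q = ΔT/ΣR = (52.2 °C − 15.4 °C)/0.4435 = 83.0 W

Q = 83.0 W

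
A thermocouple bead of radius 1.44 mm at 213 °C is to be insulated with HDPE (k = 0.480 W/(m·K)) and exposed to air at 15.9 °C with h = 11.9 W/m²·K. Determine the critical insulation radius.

For a sphere, r_cr = 2k_ins/h = 2·0.480/11.9 = 0.0807 m = 8.07 cm

r_cr = 8.07 cm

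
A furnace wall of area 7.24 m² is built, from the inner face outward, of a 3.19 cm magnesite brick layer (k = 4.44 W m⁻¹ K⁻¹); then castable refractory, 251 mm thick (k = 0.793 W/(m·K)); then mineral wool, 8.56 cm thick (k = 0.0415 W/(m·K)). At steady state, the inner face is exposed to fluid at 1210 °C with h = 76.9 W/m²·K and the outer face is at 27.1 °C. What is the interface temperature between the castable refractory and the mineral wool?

Series thermal resistances, inner to outer:
  R_conv,in = 1/(hA) = 1/(76.9·7.24) = 0.001796 K/W
  R_magnesite brick = L/(kA) = 0.0319/(4.44·7.24) = 9.924×10^-4 K/W
  R_castable refractory = L/(kA) = 0.251/(0.793·7.24) = 0.04372 K/W
  R_mineral wool = L/(kA) = 0.0856/(0.0415·7.24) = 0.2849 K/W
ΣR = 0.001796 + 9.924×10^-4 + 0.04372 + 0.2849 = 0.3314 K/W
Q = ΔT/ΣR = (1210 °C − 27.1 °C)/0.3314 = 3569 W
From the inner boundary to the castable refractory/mineral wool interface, ΣR_partial = 0.04651 K/W.
T_interface = T_in − Q·ΣR_partial = 1210 °C − (3569)(0.04651) = 1044 °C

T = 1044 °C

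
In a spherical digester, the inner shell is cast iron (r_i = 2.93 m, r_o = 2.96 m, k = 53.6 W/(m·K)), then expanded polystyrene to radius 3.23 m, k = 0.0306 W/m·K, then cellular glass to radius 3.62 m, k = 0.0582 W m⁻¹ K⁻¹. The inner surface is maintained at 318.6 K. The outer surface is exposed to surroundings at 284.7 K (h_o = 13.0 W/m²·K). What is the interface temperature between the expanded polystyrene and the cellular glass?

Treat each layer as a resistance in series:
  R_cast iron = (1/2.93 − 1/2.96)/(4πk) = 0.003459/(4π·53.6) = 5.136×10^-6 K/W
  R_expanded polystyrene = (1/2.96 − 1/3.23)/(4πk) = 0.02824/(4π·0.0306) = 0.07344 K/W
  R_cellular glass = (1/3.23 − 1/3.62)/(4πk) = 0.03335/(4π·0.0582) = 0.04561 K/W
  R_conv,out = 1/(4πr²h) = 1/(4π·3.62²·13.0) = 4.671×10^-4 K/W
ΣR = 5.136×10^-6 + 0.07344 + 0.04561 + 4.671×10^-4 = 0.1195 K/W
Q = ΔT/ΣR = (318.6 K − 284.7 K)/0.1195 = 283.7 W
From the inner boundary to the expanded polystyrene/cellular glass interface, ΣR_partial = 0.07345 K/W.
T_interface = T_in − Q·ΣR_partial = 318.6 K − (283.7)(0.07345) = 297.8 K

T = 297.8 K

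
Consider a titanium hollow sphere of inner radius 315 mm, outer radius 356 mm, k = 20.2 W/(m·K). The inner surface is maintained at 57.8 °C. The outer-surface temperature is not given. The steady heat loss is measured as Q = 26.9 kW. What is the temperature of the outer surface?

T_out = 19.1 °C

Sum the resistances:
  R_titanium = (1/0.315 − 1/0.356)/(4πk) = 0.3656/(4π·20.2) = 0.001440 K/W
ΣR = 0.001440 K/W
ΔT = Q·ΣR = 26900 × 0.001440 = 38.74 K
Heat flows outward, so T_out = T_in − ΔT = 57.8 − 38.74 = 19.1 °C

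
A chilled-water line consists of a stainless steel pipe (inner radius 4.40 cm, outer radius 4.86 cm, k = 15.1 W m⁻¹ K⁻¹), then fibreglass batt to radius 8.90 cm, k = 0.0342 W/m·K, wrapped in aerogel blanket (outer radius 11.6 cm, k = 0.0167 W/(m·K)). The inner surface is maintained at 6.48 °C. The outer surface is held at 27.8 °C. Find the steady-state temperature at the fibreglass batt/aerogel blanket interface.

T = 17.7 °C

Series thermal resistances, inner to outer:
  R'_stainless steel = ln(0.0486/0.0440)/(2πk) = 0.09943/(2π·15.1) = 0.001048 m·K/W
  R'_fibreglass batt = ln(0.0890/0.0486)/(2πk) = 0.6050/(2π·0.0342) = 2.816 m·K/W
  R'_aerogel blanket = ln(0.116/0.0890)/(2πk) = 0.2650/(2π·0.0167) = 2.525 m·K/W
ΣR = 0.001048 + 2.816 + 2.525 = 5.342 m·K/W
Q' = ΔT/ΣR = (6.48 °C − 27.8 °C)/5.342 = -3.991 W/m
From the inner boundary to the fibreglass batt/aerogel blanket interface, ΣR_partial = 2.817 m·K/W.
T_interface = T_in − Q'·ΣR_partial = 6.48 °C − (-3.991)(2.817) = 17.7 °C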